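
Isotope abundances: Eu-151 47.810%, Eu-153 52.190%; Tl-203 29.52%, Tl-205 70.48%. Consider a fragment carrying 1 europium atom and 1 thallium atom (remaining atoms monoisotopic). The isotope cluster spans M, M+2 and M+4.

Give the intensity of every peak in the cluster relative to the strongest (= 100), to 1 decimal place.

28.7 : 100.0 : 74.9

Europium pattern (n=1): 0.4781 : 0.5219
Thallium pattern (n=1): 0.2952 : 0.7048
Convolve the two distributions (both contribute in 2-u steps):
  M: 0.4781×0.2952 = 0.141135
  M+2: 0.4781×0.7048 + 0.5219×0.2952 = 0.491030
  M+4: 0.5219×0.7048 = 0.367835
Scale to base peak (0.491030) = 100: 28.7 : 100.0 : 74.9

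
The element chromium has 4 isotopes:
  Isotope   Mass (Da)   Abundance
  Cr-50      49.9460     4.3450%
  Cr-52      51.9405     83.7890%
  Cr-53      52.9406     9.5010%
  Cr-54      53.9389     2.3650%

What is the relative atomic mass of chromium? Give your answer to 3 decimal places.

51.996 Da

Weight each isotope mass by its fractional abundance: 0.043450 × 49.9460 + 0.837890 × 51.9405 + 0.095010 × 52.9406 + 0.023650 × 53.9389
= 2.17015 + 43.52043 + 5.02989 + 1.27565 = 51.99612 Da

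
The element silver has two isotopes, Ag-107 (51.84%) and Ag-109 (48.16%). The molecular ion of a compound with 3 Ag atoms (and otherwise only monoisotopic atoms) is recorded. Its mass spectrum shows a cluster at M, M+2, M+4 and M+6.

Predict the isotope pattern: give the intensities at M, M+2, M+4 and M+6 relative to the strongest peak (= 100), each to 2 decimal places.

35.88 : 100.00 : 92.90 : 28.77

Expanding (0.5184 + 0.4816)^3:
P(M) = 0.5184^3 = 0.139314
P(M+2) = 3 × 0.5184^2 × 0.4816^1 = 0.388273
P(M+4) = 3 × 0.5184^1 × 0.4816^2 = 0.360711
P(M+6) = 0.4816^3 = 0.111702
The M+2 peak is largest (0.388273); scaling to 100 gives 35.88 : 100.00 : 92.90 : 28.77.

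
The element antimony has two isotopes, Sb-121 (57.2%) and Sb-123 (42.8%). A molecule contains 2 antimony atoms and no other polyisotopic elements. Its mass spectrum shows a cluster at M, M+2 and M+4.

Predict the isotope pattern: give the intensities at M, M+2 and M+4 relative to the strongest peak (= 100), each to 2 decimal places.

66.82 : 100.00 : 37.41

Expanding (0.572 + 0.428)^2:
P(M) = 0.572^2 = 0.327184
P(M+2) = 2 × 0.572^1 × 0.428^1 = 0.489632
P(M+4) = 0.428^2 = 0.183184
The M+2 peak is largest (0.489632); scaling to 100 gives 66.82 : 100.00 : 37.41.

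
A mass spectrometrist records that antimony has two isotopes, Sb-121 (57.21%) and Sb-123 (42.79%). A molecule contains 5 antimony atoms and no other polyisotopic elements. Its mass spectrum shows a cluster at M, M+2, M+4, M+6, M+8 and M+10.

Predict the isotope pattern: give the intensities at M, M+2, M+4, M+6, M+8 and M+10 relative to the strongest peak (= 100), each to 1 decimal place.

17.9 : 66.8 : 100.0 : 74.8 : 28.0 : 4.2

Expanding (0.5721 + 0.4279)^5:
P(M) = 0.5721^5 = 0.061286
P(M+2) = 5 × 0.5721^4 × 0.4279^1 = 0.229192
P(M+4) = 10 × 0.5721^3 × 0.4279^2 = 0.342847
P(M+6) = 10 × 0.5721^2 × 0.4279^3 = 0.256431
P(M+8) = 5 × 0.5721^1 × 0.4279^4 = 0.095898
P(M+10) = 0.4279^5 = 0.014345
The M+4 peak is largest (0.342847); scaling to 100 gives 17.9 : 66.8 : 100.0 : 74.8 : 28.0 : 4.2.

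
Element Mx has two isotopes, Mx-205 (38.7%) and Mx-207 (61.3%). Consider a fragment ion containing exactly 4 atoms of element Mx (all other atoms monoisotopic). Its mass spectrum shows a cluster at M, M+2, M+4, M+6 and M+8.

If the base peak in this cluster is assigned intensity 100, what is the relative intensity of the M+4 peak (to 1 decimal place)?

94.7

(0.387 + 0.613)^4 gives M 0.0224, M+2 0.1421, M+4 0.3377, M+6 0.3566, M+8 0.1412; the largest is M+6.
P(M+6) = C(4,3) × 0.387^1 × 0.613^3 = 4 × 0.3870 × 0.2303464 = 0.356576 (base)
P(M+4) = C(4,2) × 0.387^2 × 0.613^2 = 6 × 0.149769 × 0.375769 = 0.337671
Relative intensity = 0.337671 / 0.356576 × 100 = 94.7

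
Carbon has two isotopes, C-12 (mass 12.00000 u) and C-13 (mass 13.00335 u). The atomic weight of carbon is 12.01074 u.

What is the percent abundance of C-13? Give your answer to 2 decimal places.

With x = fraction of C-12 (so C-13 is 1 − x):
12.00000·x + 13.00335·(1 − x) = 12.01074
(12.00000 − 13.00335)·x = 12.01074 − 13.00335
x = -0.99261 / -1.00335 = 0.98930 → 98.93% C-12, 1.07% C-13.

1.07%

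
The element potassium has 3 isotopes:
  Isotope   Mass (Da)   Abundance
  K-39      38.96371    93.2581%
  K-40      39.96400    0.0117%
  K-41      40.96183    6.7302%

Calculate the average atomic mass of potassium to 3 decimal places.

Average mass = Σ (abundance × isotope mass) = 0.932581 × 38.96371 + 0.000117 × 39.96400 + 0.067302 × 40.96183
= 36.336816 + 0.004676 + 2.756813 = 39.098305 Da

39.098 Da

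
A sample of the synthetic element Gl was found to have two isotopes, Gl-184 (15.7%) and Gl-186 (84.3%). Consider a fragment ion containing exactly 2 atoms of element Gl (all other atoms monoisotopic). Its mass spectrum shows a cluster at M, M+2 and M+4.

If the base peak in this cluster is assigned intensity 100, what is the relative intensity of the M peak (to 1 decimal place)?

3.5

Term probabilities: M 0.0246, M+2 0.2647, M+4 0.7106. Base peak = M+4.
P(M+4) = C(2,2) × 0.157^0 × 0.843^2 = 1 × 1.0000 × 0.710649 = 0.710649 (base)
P(M) = C(2,0) × 0.157^2 × 0.843^0 = 1 × 0.024649 × 1.0000 = 0.024649
Relative intensity = 0.024649 / 0.710649 × 100 = 3.5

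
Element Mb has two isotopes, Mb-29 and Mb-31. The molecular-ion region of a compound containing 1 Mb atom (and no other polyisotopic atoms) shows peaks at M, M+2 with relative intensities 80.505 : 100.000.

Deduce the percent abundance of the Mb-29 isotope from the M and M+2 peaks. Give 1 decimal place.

44.6%

Let p = fractional abundance of Mb-29. I(M+2)/I(M) = [C(1,1)·p^0·(1−p)] / p^1 = 1·(1−p)/p = 100.000/80.505 = 1.2422
(1−p)/p = 1.2422/1 = 1.2422  ⇒  p = 1/(1 + 1.2422) = 0.4460
Mb-29: 44.6%, Mb-31: 55.4%.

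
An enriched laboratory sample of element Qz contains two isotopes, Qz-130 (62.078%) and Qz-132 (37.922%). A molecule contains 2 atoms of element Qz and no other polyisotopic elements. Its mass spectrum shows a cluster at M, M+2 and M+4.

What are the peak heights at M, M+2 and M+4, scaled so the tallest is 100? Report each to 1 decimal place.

The 2 Qz atoms are independent, so intensities follow the terms of (0.62078 + 0.37922)^2.
P(M) = 0.62078^2 = 0.385368
P(M+2) = 2 × 0.62078^1 × 0.37922^1 = 0.470824
P(M+4) = 0.37922^2 = 0.143808
The M+2 peak is largest (0.470824); scaling to 100 gives 81.8 : 100.0 : 30.5.

81.8 : 100.0 : 30.5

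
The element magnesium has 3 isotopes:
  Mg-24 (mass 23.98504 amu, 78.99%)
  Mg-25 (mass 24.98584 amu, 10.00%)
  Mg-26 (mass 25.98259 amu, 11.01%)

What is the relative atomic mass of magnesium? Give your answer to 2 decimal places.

Ar = Σ fᵢ·mᵢ = 0.7899 × 23.98504 + 0.1000 × 24.98584 + 0.1101 × 25.98259
= 18.945783 + 2.498584 + 2.860683 = 24.305050 amu

24.31 amu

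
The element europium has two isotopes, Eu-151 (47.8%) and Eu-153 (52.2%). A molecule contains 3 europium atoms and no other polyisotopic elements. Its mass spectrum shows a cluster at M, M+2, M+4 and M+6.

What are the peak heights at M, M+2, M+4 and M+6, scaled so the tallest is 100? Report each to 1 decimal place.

28.0 : 91.6 : 100.0 : 36.4

The 3 Eu atoms are independent, so intensities follow the terms of (0.478 + 0.522)^3.
P(M) = 0.478^3 = 0.109215
P(M+2) = 3 × 0.478^2 × 0.522^1 = 0.357806
P(M+4) = 3 × 0.478^1 × 0.522^2 = 0.390742
P(M+6) = 0.522^3 = 0.142237
The M+4 peak is largest (0.390742); scaling to 100 gives 28.0 : 91.6 : 100.0 : 36.4.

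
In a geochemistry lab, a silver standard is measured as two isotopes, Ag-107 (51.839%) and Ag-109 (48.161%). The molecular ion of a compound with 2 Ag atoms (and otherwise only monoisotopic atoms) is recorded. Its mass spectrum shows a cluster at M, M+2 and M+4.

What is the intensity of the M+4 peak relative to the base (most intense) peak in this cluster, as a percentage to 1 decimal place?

46.5%

Term probabilities: M 0.2687, M+2 0.4993, M+4 0.2319. Base peak = M+2.
P(M+2) = C(2,1) × 0.51839^1 × 0.48161^1 = 2 × 0.51839 × 0.48161 = 0.499324 (base)
P(M+4) = C(2,2) × 0.51839^0 × 0.48161^2 = 1 × 1.0000 × 0.23194819 = 0.231948
Relative intensity = 0.231948 / 0.499324 × 100 = 46.5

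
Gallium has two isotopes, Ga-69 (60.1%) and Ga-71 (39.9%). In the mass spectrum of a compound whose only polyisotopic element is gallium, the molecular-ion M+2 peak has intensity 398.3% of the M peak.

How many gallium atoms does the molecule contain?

6

The M+2/M ratio from n Ga atoms is n · q/p = n · 0.399/0.601.
n = 3.983 × 0.601/0.399 = 6.00 ≈ 6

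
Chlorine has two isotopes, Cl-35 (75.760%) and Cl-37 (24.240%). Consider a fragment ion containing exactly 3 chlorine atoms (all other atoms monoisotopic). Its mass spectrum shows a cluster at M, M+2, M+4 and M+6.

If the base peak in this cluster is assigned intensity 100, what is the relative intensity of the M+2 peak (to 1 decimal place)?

96.0

Binomial terms of (0.75760 + 0.24240)^3: M 0.4348, M+2 0.4174, M+4 0.1335, M+6 0.0142 → M is the base peak.
P(M) = C(3,0) × 0.75760^3 × 0.24240^0 = 1 × 0.4348304 × 1.0000 = 0.434830 (base)
P(M+2) = C(3,1) × 0.75760^2 × 0.24240^1 = 3 × 0.57395776 × 0.2424 = 0.417382
Relative intensity = 0.417382 / 0.434830 × 100 = 96.0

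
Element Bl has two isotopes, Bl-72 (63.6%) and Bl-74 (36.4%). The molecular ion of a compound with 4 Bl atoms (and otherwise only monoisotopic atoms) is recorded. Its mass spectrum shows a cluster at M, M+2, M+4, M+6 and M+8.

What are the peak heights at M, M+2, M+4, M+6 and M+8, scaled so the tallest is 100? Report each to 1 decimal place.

The 4 Bl atoms are independent, so intensities follow the terms of (0.636 + 0.364)^4.
P(M) = 0.636^4 = 0.163617
P(M+2) = 4 × 0.636^3 × 0.364^1 = 0.374570
P(M+4) = 6 × 0.636^2 × 0.364^2 = 0.321565
P(M+6) = 4 × 0.636^1 × 0.364^3 = 0.122693
P(M+8) = 0.364^4 = 0.017555
The M+2 peak is largest (0.374570); scaling to 100 gives 43.7 : 100.0 : 85.8 : 32.8 : 4.7.

43.7 : 100.0 : 85.8 : 32.8 : 4.7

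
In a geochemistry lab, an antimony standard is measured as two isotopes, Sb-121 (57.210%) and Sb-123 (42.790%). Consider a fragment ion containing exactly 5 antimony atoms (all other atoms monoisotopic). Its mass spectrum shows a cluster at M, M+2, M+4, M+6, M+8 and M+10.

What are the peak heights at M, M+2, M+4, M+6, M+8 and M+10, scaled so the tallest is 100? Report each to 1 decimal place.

17.9 : 66.8 : 100.0 : 74.8 : 28.0 : 4.2

Expanding (0.57210 + 0.42790)^5:
P(M) = 0.57210^5 = 0.061286
P(M+2) = 5 × 0.57210^4 × 0.42790^1 = 0.229192
P(M+4) = 10 × 0.57210^3 × 0.42790^2 = 0.342847
P(M+6) = 10 × 0.57210^2 × 0.42790^3 = 0.256431
P(M+8) = 5 × 0.57210^1 × 0.42790^4 = 0.095898
P(M+10) = 0.42790^5 = 0.014345
The M+4 peak is largest (0.342847); scaling to 100 gives 17.9 : 66.8 : 100.0 : 74.8 : 28.0 : 4.2.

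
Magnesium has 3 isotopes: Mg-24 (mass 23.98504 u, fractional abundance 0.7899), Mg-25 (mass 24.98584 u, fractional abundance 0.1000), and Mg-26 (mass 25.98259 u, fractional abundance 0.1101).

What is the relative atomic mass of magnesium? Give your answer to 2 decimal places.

24.31 u

The abundance-weighted mean is 0.7899 × 23.98504 + 0.1000 × 24.98584 + 0.1101 × 25.98259
= 18.945783 + 2.498584 + 2.860683 = 24.305050 u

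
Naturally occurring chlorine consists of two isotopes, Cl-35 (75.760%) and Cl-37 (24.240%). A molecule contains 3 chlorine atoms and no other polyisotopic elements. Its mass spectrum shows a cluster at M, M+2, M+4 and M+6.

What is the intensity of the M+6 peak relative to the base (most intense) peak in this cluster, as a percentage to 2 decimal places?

Binomial terms of (0.75760 + 0.24240)^3: M 0.4348, M+2 0.4174, M+4 0.1335, M+6 0.0142 → M is the base peak.
P(M) = C(3,0) × 0.75760^3 × 0.24240^0 = 1 × 0.4348304 × 1.0000 = 0.434830 (base)
P(M+6) = C(3,3) × 0.75760^0 × 0.24240^3 = 1 × 1.0000 × 0.01424288 = 0.014243
Relative intensity = 0.014243 / 0.434830 × 100 = 3.28

3.28%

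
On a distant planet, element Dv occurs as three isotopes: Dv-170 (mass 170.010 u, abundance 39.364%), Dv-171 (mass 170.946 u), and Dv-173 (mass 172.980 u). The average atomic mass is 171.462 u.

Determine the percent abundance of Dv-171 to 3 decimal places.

17.153%

The remaining 60.636% is split between Dv-171 (fraction x) and Dv-173 (fraction 0.60636 − x).
Substituting: 170.946x + 172.980(0.60636 − x) = 104.5392636
(170.946 − 172.980)x = -0.3488892  ⇒  x = 0.17153, y = 0.43483
Dv-171: 17.153%, Dv-173: 43.483%.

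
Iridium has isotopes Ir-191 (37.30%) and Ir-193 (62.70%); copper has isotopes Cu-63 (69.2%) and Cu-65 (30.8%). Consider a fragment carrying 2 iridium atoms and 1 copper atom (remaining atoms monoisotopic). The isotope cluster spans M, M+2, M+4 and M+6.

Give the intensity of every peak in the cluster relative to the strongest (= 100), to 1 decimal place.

23.1 : 88.1 : 100.0 : 29.1

Iridium pattern (n=2): 0.139129 : 0.467742 : 0.393129
Copper pattern (n=1): 0.6920 : 0.3080
Convolve the two distributions (both contribute in 2-u steps):
  M: 0.139129×0.6920 = 0.096277
  M+2: 0.139129×0.3080 + 0.467742×0.6920 = 0.366529
  M+4: 0.467742×0.3080 + 0.393129×0.6920 = 0.416110
  M+6: 0.393129×0.3080 = 0.121084
Scale to base peak (0.416110) = 100: 23.1 : 88.1 : 100.0 : 29.1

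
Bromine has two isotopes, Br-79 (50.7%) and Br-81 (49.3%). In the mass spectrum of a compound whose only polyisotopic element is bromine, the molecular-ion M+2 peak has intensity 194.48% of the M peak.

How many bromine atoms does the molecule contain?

With n Br atoms, P(M+2)/P(M) = C(n,1)·p^(n−1)q / p^n = n·q/p = n · 0.493/0.507.
n = 1.9448 × 0.507/0.493 = 2.00 ≈ 2

2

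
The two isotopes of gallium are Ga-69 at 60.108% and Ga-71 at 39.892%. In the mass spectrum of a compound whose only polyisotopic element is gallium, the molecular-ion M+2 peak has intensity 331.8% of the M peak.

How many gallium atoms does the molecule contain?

5

For n independent Ga atoms, I(M+2)/I(M) = n · (abundance Ga-71) / (abundance Ga-69) = n · 0.39892/0.60108.
n = 3.318 × 0.60108/0.39892 = 5.00 ≈ 5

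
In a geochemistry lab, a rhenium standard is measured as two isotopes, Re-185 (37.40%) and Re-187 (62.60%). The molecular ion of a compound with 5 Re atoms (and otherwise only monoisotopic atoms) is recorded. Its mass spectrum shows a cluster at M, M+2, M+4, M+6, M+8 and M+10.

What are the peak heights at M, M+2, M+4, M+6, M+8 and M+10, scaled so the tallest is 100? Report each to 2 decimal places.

Each Re atom is independently Re-185 (p = 0.3740) or Re-187 (q = 0.6260); the cluster is the binomial expansion (p + q)^5.
P(M) = 0.3740^5 = 0.007317
P(M+2) = 5 × 0.3740^4 × 0.6260^1 = 0.061239
P(M+4) = 10 × 0.3740^3 × 0.6260^2 = 0.205005
P(M+6) = 10 × 0.3740^2 × 0.6260^3 = 0.343136
P(M+8) = 5 × 0.3740^1 × 0.6260^4 = 0.287170
P(M+10) = 0.6260^5 = 0.096133
The M+6 peak is largest (0.343136); scaling to 100 gives 2.13 : 17.85 : 59.74 : 100.00 : 83.69 : 28.02.

2.13 : 17.85 : 59.74 : 100.00 : 83.69 : 28.02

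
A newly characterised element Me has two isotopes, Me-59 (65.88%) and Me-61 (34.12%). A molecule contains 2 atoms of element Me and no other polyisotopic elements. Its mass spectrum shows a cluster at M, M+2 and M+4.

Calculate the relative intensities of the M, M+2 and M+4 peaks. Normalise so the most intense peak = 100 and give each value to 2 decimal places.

Expanding (0.6588 + 0.3412)^2:
P(M) = 0.6588^2 = 0.434017
P(M+2) = 2 × 0.6588^1 × 0.3412^1 = 0.449565
P(M+4) = 0.3412^2 = 0.116417
The M+2 peak is largest (0.449565); scaling to 100 gives 96.54 : 100.00 : 25.90.

96.54 : 100.00 : 25.90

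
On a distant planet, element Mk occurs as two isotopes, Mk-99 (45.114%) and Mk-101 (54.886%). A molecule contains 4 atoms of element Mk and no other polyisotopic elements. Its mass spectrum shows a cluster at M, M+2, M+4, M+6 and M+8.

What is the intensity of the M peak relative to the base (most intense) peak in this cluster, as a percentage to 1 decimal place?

(0.45114 + 0.54886)^4 gives M 0.0414, M+2 0.2016, M+4 0.3679, M+6 0.2984, M+8 0.0907; the largest is M+4.
P(M+4) = C(4,2) × 0.45114^2 × 0.54886^2 = 6 × 0.2035273 × 0.3012473 = 0.367872 (base)
P(M) = C(4,0) × 0.45114^4 × 0.54886^0 = 1 × 0.04142336 × 1.0000 = 0.041423
Relative intensity = 0.041423 / 0.367872 × 100 = 11.3

11.3%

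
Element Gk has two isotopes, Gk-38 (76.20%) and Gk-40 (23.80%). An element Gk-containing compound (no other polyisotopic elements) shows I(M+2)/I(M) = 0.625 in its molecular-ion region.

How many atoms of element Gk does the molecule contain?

The M+2/M ratio from n Gk atoms is n · q/p = n · 0.2380/0.7620.
n = 0.625 × 0.7620/0.2380 = 2.00 ≈ 2

2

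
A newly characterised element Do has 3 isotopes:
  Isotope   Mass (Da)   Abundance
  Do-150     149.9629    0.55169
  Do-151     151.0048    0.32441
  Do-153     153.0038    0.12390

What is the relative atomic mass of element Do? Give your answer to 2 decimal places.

150.68 Da

Ar = Σ fᵢ·mᵢ = 0.55169 × 149.9629 + 0.32441 × 151.0048 + 0.12390 × 153.0038
= 82.73303 + 48.98747 + 18.95717 = 150.67767 Da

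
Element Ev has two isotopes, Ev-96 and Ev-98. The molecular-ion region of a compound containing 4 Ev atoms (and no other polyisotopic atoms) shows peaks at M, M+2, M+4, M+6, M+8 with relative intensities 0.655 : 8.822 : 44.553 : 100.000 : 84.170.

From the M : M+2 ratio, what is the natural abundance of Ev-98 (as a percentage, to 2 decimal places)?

Let p = fractional abundance of Ev-96. I(M+2)/I(M) = [C(4,1)·p^3·(1−p)] / p^4 = 4·(1−p)/p = 8.822/0.655 = 13.4687
(1−p)/p = 13.4687/4 = 3.3672  ⇒  p = 1/(1 + 3.3672) = 0.2290
Ev-96: 22.90%, Ev-98: 77.10%.

77.10%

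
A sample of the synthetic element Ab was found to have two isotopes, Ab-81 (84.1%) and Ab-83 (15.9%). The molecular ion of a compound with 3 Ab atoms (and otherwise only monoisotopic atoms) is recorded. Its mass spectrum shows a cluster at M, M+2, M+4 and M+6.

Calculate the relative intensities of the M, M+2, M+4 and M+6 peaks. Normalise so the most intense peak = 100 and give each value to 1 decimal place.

Each Ab atom is independently Ab-81 (p = 0.841) or Ab-83 (q = 0.159); the cluster is the binomial expansion (p + q)^3.
P(M) = 0.841^3 = 0.594823
P(M+2) = 3 × 0.841^2 × 0.159^1 = 0.337373
P(M+4) = 3 × 0.841^1 × 0.159^2 = 0.063784
P(M+6) = 0.159^3 = 0.004020
The M peak is largest (0.594823); scaling to 100 gives 100.0 : 56.7 : 10.7 : 0.7.

100.0 : 56.7 : 10.7 : 0.7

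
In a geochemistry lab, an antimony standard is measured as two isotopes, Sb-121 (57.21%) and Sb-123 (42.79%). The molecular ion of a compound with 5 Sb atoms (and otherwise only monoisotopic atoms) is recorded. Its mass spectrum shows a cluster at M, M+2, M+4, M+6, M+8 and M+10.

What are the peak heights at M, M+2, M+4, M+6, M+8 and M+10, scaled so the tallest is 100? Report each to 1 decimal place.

17.9 : 66.8 : 100.0 : 74.8 : 28.0 : 4.2

Each Sb atom is independently Sb-121 (p = 0.5721) or Sb-123 (q = 0.4279); the cluster is the binomial expansion (p + q)^5.
P(M) = 0.5721^5 = 0.061286
P(M+2) = 5 × 0.5721^4 × 0.4279^1 = 0.229192
P(M+4) = 10 × 0.5721^3 × 0.4279^2 = 0.342847
P(M+6) = 10 × 0.5721^2 × 0.4279^3 = 0.256431
P(M+8) = 5 × 0.5721^1 × 0.4279^4 = 0.095898
P(M+10) = 0.4279^5 = 0.014345
The M+4 peak is largest (0.342847); scaling to 100 gives 17.9 : 66.8 : 100.0 : 74.8 : 28.0 : 4.2.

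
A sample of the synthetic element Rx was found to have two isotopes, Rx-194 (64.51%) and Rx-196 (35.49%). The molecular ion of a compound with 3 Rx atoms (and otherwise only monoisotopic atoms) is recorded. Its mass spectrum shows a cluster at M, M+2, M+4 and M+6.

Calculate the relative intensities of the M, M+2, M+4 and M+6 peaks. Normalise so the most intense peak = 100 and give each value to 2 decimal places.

60.59 : 100.00 : 55.01 : 10.09

The 3 Rx atoms are independent, so intensities follow the terms of (0.6451 + 0.3549)^3.
P(M) = 0.6451^3 = 0.268461
P(M+2) = 3 × 0.6451^2 × 0.3549^1 = 0.443079
P(M+4) = 3 × 0.6451^1 × 0.3549^2 = 0.243759
P(M+6) = 0.3549^3 = 0.044701
The M+2 peak is largest (0.443079); scaling to 100 gives 60.59 : 100.00 : 55.01 : 10.09.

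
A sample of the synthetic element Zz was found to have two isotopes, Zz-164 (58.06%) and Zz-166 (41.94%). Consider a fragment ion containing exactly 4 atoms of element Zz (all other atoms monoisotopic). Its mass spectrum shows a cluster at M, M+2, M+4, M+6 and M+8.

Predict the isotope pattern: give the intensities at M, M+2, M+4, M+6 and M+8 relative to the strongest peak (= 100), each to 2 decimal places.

The 4 Zz atoms are independent, so intensities follow the terms of (0.5806 + 0.4194)^4.
P(M) = 0.5806^4 = 0.113634
P(M+2) = 4 × 0.5806^3 × 0.4194^1 = 0.328337
P(M+4) = 6 × 0.5806^2 × 0.4194^2 = 0.355764
P(M+6) = 4 × 0.5806^1 × 0.4194^3 = 0.171326
P(M+8) = 0.4194^4 = 0.030940
The M+4 peak is largest (0.355764); scaling to 100 gives 31.94 : 92.29 : 100.00 : 48.16 : 8.70.

31.94 : 92.29 : 100.00 : 48.16 : 8.70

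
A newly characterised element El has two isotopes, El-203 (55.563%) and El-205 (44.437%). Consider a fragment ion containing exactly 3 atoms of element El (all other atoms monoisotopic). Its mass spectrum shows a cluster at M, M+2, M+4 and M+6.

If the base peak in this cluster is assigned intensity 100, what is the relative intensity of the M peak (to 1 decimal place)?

41.7

Term probabilities: M 0.1715, M+2 0.4116, M+4 0.3292, M+6 0.0877. Base peak = M+2.
P(M+2) = C(3,1) × 0.55563^2 × 0.44437^1 = 3 × 0.3087247 × 0.44437 = 0.411564 (base)
P(M) = C(3,0) × 0.55563^3 × 0.44437^0 = 1 × 0.1715367 × 1.0000 = 0.171537
Relative intensity = 0.171537 / 0.411564 × 100 = 41.7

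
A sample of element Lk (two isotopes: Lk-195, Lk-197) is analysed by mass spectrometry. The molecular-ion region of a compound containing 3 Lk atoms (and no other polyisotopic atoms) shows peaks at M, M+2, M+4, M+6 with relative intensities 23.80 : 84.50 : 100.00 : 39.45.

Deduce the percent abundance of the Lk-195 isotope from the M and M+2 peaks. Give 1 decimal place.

45.8%

Let p = fractional abundance of Lk-195. I(M+2)/I(M) = [C(3,1)·p^2·(1−p)] / p^3 = 3·(1−p)/p = 84.50/23.80 = 3.5504
(1−p)/p = 3.5504/3 = 1.1835  ⇒  p = 1/(1 + 1.1835) = 0.4580
Lk-195: 45.8%, Lk-197: 54.2%.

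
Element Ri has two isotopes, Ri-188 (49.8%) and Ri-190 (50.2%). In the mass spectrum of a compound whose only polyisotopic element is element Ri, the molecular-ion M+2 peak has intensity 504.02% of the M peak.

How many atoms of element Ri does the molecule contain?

With n Ri atoms, P(M+2)/P(M) = C(n,1)·p^(n−1)q / p^n = n·q/p = n · 0.502/0.498.
n = 5.0402 × 0.498/0.502 = 5.00 ≈ 5

5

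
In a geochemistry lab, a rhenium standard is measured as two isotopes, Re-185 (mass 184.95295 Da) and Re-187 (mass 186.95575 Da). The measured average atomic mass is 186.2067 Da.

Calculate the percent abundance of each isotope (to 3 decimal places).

Re-185: 37.400%, Re-187: 62.600%

With x = fraction of Re-185 (so Re-187 is 1 − x):
184.95295·x + 186.95575·(1 − x) = 186.2067
(184.95295 − 186.95575)·x = 186.2067 − 186.95575
x = -0.74905 / -2.00280 = 0.37400 → 37.400% Re-185, 62.600% Re-187.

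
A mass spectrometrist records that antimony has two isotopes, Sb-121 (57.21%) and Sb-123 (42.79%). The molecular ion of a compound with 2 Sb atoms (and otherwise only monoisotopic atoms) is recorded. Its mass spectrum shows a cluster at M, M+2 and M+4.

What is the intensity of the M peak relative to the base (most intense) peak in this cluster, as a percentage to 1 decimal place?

Term probabilities: M 0.3273, M+2 0.4896, M+4 0.1831. Base peak = M+2.
P(M+2) = C(2,1) × 0.5721^1 × 0.4279^1 = 2 × 0.5721 × 0.4279 = 0.489603 (base)
P(M) = C(2,0) × 0.5721^2 × 0.4279^0 = 1 × 0.32729841 × 1.0000 = 0.327298
Relative intensity = 0.327298 / 0.489603 × 100 = 66.8

66.8%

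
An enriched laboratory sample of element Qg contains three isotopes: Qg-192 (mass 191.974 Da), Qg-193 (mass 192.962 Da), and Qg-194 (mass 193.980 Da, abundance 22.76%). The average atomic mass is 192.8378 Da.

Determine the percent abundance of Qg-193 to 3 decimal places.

The remaining 77.24% is split between Qg-192 (fraction x) and Qg-193 (fraction 0.7724 − x).
Substituting: 191.974x + 192.962(0.7724 − x) = 148.687952
(191.974 − 192.962)x = -0.3558968  ⇒  x = 0.36022, y = 0.41218
Qg-192: 36.022%, Qg-193: 41.218%.

41.218%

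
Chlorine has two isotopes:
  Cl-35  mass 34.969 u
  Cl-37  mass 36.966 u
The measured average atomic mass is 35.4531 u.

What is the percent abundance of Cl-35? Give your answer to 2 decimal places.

Let x be the fractional abundance of Cl-35; then Cl-37 has abundance 1 − x.
34.969·x + 36.966·(1 − x) = 35.4531
(34.969 − 36.966)·x = 35.4531 − 36.966
x = -1.5129 / -1.997 = 0.75759 → 75.76% Cl-35, 24.24% Cl-37.

75.76%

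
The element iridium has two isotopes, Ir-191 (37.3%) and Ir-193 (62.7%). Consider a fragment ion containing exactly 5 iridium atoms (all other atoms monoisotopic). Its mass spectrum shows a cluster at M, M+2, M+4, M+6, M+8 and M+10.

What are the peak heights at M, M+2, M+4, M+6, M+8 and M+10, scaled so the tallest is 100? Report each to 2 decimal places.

Each Ir atom is independently Ir-191 (p = 0.373) or Ir-193 (q = 0.627); the cluster is the binomial expansion (p + q)^5.
P(M) = 0.373^5 = 0.007220
P(M+2) = 5 × 0.373^4 × 0.627^1 = 0.060684
P(M+4) = 10 × 0.373^3 × 0.627^2 = 0.204015
P(M+6) = 10 × 0.373^2 × 0.627^3 = 0.342942
P(M+8) = 5 × 0.373^1 × 0.627^4 = 0.288237
P(M+10) = 0.627^5 = 0.096903
The M+6 peak is largest (0.342942); scaling to 100 gives 2.11 : 17.70 : 59.49 : 100.00 : 84.05 : 28.26.

2.11 : 17.70 : 59.49 : 100.00 : 84.05 : 28.26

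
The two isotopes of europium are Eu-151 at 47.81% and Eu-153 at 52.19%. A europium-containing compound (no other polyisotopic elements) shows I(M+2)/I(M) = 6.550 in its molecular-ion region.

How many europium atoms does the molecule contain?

For n independent Eu atoms, I(M+2)/I(M) = n · (abundance Eu-153) / (abundance Eu-151) = n · 0.5219/0.4781.
n = 6.550 × 0.4781/0.5219 = 6.00 ≈ 6

6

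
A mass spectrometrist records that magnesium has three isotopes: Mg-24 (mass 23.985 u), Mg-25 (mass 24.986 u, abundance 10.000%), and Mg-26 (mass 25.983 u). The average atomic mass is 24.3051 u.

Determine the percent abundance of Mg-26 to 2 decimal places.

The remaining 90.000% is split between Mg-24 (fraction x) and Mg-26 (fraction 0.90000 − x).
Substituting: 23.985x + 25.983(0.90000 − x) = 21.8065
(23.985 − 25.983)x = -1.5782  ⇒  x = 0.78989, y = 0.11011
Mg-24: 78.99%, Mg-26: 11.01%.

11.01%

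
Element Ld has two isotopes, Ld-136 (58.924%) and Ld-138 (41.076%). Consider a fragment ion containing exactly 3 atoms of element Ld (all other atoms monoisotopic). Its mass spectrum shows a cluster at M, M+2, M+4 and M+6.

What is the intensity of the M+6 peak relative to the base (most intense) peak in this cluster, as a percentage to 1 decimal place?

16.2%

Binomial terms of (0.58924 + 0.41076)^3: M 0.2046, M+2 0.4279, M+4 0.2983, M+6 0.0693 → M+2 is the base peak.
P(M+2) = C(3,1) × 0.58924^2 × 0.41076^1 = 3 × 0.34720378 × 0.41076 = 0.427852 (base)
P(M+6) = C(3,3) × 0.58924^0 × 0.41076^3 = 1 × 1.0000 × 0.06930498 = 0.069305
Relative intensity = 0.069305 / 0.427852 × 100 = 16.2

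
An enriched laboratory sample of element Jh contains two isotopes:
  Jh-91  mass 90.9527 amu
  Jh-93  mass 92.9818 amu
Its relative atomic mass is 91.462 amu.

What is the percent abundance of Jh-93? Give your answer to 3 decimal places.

Let x be the fractional abundance of Jh-91; then Jh-93 has abundance 1 − x.
90.9527·x + 92.9818·(1 − x) = 91.462
(90.9527 − 92.9818)·x = 91.462 − 92.9818
x = -1.5198 / -2.0291 = 0.74900 → 74.900% Jh-91, 25.100% Jh-93.

25.100%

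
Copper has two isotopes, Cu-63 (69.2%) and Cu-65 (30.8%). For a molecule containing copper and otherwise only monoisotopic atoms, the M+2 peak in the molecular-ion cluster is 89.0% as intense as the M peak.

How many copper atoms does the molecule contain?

2

The M+2/M ratio from n Cu atoms is n · q/p = n · 0.308/0.692.
n = 0.890 × 0.692/0.308 = 2.00 ≈ 2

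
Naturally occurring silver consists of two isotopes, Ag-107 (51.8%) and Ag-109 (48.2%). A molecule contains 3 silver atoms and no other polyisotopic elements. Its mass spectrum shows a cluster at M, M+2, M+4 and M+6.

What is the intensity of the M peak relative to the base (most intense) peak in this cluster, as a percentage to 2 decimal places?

(0.518 + 0.482)^3 gives M 0.1390, M+2 0.3880, M+4 0.3610, M+6 0.1120; the largest is M+2.
P(M+2) = C(3,1) × 0.518^2 × 0.482^1 = 3 × 0.268324 × 0.4820 = 0.387997 (base)
P(M) = C(3,0) × 0.518^3 × 0.482^0 = 1 × 0.13899183 × 1.0000 = 0.138992
Relative intensity = 0.138992 / 0.387997 × 100 = 35.82

35.82%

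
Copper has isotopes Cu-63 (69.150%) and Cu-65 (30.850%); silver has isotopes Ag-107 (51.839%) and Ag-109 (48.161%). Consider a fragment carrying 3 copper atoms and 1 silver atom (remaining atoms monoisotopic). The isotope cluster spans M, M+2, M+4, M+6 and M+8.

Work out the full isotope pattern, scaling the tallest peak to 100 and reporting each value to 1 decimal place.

44.1 : 100.0 : 81.2 : 28.4 : 3.6

Copper pattern (n=3): 0.33065611 : 0.44254842 : 0.19743483 : 0.02936064
Silver pattern (n=1): 0.51839 : 0.48161
Convolve the two distributions (both contribute in 2-u steps):
  M: 0.33065611×0.51839 = 0.171409
  M+2: 0.33065611×0.48161 + 0.44254842×0.51839 = 0.388660
  M+4: 0.44254842×0.48161 + 0.19743483×0.51839 = 0.315484
  M+6: 0.19743483×0.48161 + 0.02936064×0.51839 = 0.110307
  M+8: 0.02936064×0.48161 = 0.014140
Scale to base peak (0.388660) = 100: 44.1 : 100.0 : 81.2 : 28.4 : 3.6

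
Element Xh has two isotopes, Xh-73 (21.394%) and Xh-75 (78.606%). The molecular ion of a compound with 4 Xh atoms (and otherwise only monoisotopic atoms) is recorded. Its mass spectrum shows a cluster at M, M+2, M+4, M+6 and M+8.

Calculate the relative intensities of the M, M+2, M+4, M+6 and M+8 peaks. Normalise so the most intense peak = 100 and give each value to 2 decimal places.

Expanding (0.21394 + 0.78606)^4:
P(M) = 0.21394^4 = 0.002095
P(M+2) = 4 × 0.21394^3 × 0.78606^1 = 0.030789
P(M+4) = 6 × 0.21394^2 × 0.78606^2 = 0.169686
P(M+6) = 4 × 0.21394^1 × 0.78606^3 = 0.415642
P(M+8) = 0.78606^4 = 0.381788
The M+6 peak is largest (0.415642); scaling to 100 gives 0.50 : 7.41 : 40.83 : 100.00 : 91.86.

0.50 : 7.41 : 40.83 : 100.00 : 91.86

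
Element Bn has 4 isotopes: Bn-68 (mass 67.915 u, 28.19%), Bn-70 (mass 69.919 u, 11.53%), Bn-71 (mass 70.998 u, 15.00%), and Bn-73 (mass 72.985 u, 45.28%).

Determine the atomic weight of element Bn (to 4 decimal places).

The abundance-weighted mean is 0.2819 × 67.915 + 0.1153 × 69.919 + 0.1500 × 70.998 + 0.4528 × 72.985
= 19.14524 + 8.06166 + 10.64970 + 33.04761 = 70.90421 u

70.9042 u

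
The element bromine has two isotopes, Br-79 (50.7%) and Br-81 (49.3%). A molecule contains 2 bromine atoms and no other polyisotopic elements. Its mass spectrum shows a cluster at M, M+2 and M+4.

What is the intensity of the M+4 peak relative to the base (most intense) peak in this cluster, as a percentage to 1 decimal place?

(0.507 + 0.493)^2 gives M 0.2570, M+2 0.4999, M+4 0.2430; the largest is M+2.
P(M+2) = C(2,1) × 0.507^1 × 0.493^1 = 2 × 0.5070 × 0.4930 = 0.499902 (base)
P(M+4) = C(2,2) × 0.507^0 × 0.493^2 = 1 × 1.0000 × 0.243049 = 0.243049
Relative intensity = 0.243049 / 0.499902 × 100 = 48.6

48.6%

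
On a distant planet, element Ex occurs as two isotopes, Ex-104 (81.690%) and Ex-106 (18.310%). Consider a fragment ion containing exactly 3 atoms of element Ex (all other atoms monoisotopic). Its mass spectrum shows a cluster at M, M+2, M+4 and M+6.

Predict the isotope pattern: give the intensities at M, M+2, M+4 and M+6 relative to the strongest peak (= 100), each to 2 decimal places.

100.00 : 67.24 : 15.07 : 1.13

Expanding (0.81690 + 0.18310)^3:
P(M) = 0.81690^3 = 0.545138
P(M+2) = 3 × 0.81690^2 × 0.18310^1 = 0.366562
P(M+4) = 3 × 0.81690^1 × 0.18310^2 = 0.082161
P(M+6) = 0.18310^3 = 0.006139
The M peak is largest (0.545138); scaling to 100 gives 100.00 : 67.24 : 15.07 : 1.13.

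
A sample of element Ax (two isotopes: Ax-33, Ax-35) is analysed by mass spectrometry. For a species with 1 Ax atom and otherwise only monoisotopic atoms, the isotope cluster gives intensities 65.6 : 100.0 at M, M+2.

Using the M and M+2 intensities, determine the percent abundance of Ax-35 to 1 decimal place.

Let p = fractional abundance of Ax-33. I(M+2)/I(M) = [C(1,1)·p^0·(1−p)] / p^1 = 1·(1−p)/p = 100.0/65.6 = 1.5244
(1−p)/p = 1.5244/1 = 1.5244  ⇒  p = 1/(1 + 1.5244) = 0.3961
Ax-33: 39.6%, Ax-35: 60.4%.

60.4%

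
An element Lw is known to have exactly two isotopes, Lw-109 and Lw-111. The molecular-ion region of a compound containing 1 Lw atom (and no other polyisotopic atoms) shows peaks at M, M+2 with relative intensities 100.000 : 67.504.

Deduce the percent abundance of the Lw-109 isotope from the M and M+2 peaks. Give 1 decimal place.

59.7%

Write p for the Lw-109 fraction. I(M+2)/I(M) = [C(1,1)·p^0·(1−p)] / p^1 = 1·(1−p)/p = 67.504/100.000 = 0.6750
(1−p)/p = 0.6750/1 = 0.6750  ⇒  p = 1/(1 + 0.6750) = 0.5970
Lw-109: 59.7%, Lw-111: 40.3%.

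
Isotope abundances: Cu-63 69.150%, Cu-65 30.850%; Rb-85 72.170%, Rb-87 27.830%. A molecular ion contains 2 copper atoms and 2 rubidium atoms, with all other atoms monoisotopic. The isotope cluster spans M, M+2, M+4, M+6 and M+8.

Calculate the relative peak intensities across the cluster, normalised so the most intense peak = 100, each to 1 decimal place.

Copper pattern (n=2): 0.47817225 : 0.4266555 : 0.09517225
Rubidium pattern (n=2): 0.52085089 : 0.40169822 : 0.07745089
Convolve the two distributions (both contribute in 2-u steps):
  M: 0.47817225×0.52085089 = 0.249056
  M+2: 0.47817225×0.40169822 + 0.4266555×0.52085089 = 0.414305
  M+4: 0.47817225×0.07745089 + 0.4266555×0.40169822 + 0.09517225×0.52085089 = 0.257992
  M+6: 0.4266555×0.07745089 + 0.09517225×0.40169822 = 0.071275
  M+8: 0.09517225×0.07745089 = 0.007371
Scale to base peak (0.414305) = 100: 60.1 : 100.0 : 62.3 : 17.2 : 1.8

60.1 : 100.0 : 62.3 : 17.2 : 1.8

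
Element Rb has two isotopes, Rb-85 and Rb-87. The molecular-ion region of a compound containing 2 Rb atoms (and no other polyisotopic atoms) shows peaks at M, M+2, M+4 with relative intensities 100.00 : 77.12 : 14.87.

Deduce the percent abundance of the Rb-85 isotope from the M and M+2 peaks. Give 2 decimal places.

Let p = fractional abundance of Rb-85. I(M+2)/I(M) = [C(2,1)·p^1·(1−p)] / p^2 = 2·(1−p)/p = 77.12/100.00 = 0.7712
(1−p)/p = 0.7712/2 = 0.3856  ⇒  p = 1/(1 + 0.3856) = 0.7217
Rb-85: 72.17%, Rb-87: 27.83%.

72.17%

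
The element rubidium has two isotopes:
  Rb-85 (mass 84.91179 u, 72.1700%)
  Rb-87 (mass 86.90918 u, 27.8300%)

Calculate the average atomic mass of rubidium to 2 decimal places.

85.47 u

Ar = Σ fᵢ·mᵢ = 0.721700 × 84.91179 + 0.278300 × 86.90918
= 61.280839 + 24.186825 = 85.467664 u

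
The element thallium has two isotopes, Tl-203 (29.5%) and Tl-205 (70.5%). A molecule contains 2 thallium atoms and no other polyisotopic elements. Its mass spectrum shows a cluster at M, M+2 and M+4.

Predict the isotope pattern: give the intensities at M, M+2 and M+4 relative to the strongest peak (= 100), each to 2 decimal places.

17.51 : 83.69 : 100.00

Expanding (0.295 + 0.705)^2:
P(M) = 0.295^2 = 0.087025
P(M+2) = 2 × 0.295^1 × 0.705^1 = 0.415950
P(M+4) = 0.705^2 = 0.497025
The M+4 peak is largest (0.497025); scaling to 100 gives 17.51 : 83.69 : 100.00.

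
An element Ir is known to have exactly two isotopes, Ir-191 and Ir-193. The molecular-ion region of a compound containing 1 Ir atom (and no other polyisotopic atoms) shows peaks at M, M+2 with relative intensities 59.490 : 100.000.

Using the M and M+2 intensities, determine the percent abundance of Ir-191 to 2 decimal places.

If p is the fraction of Ir that is Ir-191, then I(M+2)/I(M) = [C(1,1)·p^0·(1−p)] / p^1 = 1·(1−p)/p = 100.000/59.490 = 1.6810
(1−p)/p = 1.6810/1 = 1.6810  ⇒  p = 1/(1 + 1.6810) = 0.3730
Ir-191: 37.30%, Ir-193: 62.70%.

37.30%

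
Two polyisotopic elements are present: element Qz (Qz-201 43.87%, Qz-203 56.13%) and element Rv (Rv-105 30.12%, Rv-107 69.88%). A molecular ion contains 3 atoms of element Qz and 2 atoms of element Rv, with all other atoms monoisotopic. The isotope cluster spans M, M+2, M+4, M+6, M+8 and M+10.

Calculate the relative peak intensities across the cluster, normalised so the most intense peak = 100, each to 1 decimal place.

2.2 : 18.6 : 61.7 : 100.0 : 79.4 : 24.8

Element Qz pattern (n=3): 0.08443119 : 0.3240795 : 0.41464743 : 0.17684188
Element Rv pattern (n=2): 0.09072144 : 0.42095712 : 0.48832144
Convolve the two distributions (both contribute in 2-u steps):
  M: 0.08443119×0.09072144 = 0.007660
  M+2: 0.08443119×0.42095712 + 0.3240795×0.09072144 = 0.064943
  M+4: 0.08443119×0.48832144 + 0.3240795×0.42095712 + 0.41464743×0.09072144 = 0.215271
  M+6: 0.3240795×0.48832144 + 0.41464743×0.42095712 + 0.17684188×0.09072144 = 0.348847
  M+8: 0.41464743×0.48832144 + 0.17684188×0.42095712 = 0.276924
  M+10: 0.17684188×0.48832144 = 0.086356
Scale to base peak (0.348847) = 100: 2.2 : 18.6 : 61.7 : 100.0 : 79.4 : 24.8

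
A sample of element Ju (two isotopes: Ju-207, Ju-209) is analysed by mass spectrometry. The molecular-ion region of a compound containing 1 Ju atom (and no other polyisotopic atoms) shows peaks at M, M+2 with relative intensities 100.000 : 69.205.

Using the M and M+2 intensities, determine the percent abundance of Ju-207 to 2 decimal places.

59.10%

If p is the fraction of Ju that is Ju-207, then I(M+2)/I(M) = [C(1,1)·p^0·(1−p)] / p^1 = 1·(1−p)/p = 69.205/100.000 = 0.6920
(1−p)/p = 0.6920/1 = 0.6920  ⇒  p = 1/(1 + 0.6920) = 0.5910
Ju-207: 59.10%, Ju-209: 40.90%.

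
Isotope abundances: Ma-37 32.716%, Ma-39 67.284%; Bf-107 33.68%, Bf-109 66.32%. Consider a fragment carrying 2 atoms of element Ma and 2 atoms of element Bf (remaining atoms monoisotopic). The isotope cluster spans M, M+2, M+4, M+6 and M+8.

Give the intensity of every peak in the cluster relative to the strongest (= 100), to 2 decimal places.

Element Ma pattern (n=2): 0.10703367 : 0.44025267 : 0.45271367
Element Bf pattern (n=2): 0.11343424 : 0.44673152 : 0.43983424
Convolve the two distributions (both contribute in 2-u steps):
  M: 0.10703367×0.11343424 = 0.012141
  M+2: 0.10703367×0.44673152 + 0.44025267×0.11343424 = 0.097755
  M+4: 0.10703367×0.43983424 + 0.44025267×0.44673152 + 0.45271367×0.11343424 = 0.295105
  M+6: 0.44025267×0.43983424 + 0.45271367×0.44673152 = 0.395880
  M+8: 0.45271367×0.43983424 = 0.199119
Scale to base peak (0.395880) = 100: 3.07 : 24.69 : 74.54 : 100.00 : 50.30

3.07 : 24.69 : 74.54 : 100.00 : 50.30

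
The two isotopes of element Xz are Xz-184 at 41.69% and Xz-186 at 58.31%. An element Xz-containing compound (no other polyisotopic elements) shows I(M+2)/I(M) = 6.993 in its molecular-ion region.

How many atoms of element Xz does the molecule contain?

5

The M+2/M ratio from n Xz atoms is n · q/p = n · 0.5831/0.4169.
n = 6.993 × 0.4169/0.5831 = 5.00 ≈ 5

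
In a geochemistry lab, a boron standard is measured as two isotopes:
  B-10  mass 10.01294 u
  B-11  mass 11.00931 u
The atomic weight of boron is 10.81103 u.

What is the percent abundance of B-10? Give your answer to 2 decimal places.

19.90%

Let x be the fractional abundance of B-10; then B-11 has abundance 1 − x.
10.01294·x + 11.00931·(1 − x) = 10.81103
(10.01294 − 11.00931)·x = 10.81103 − 11.00931
x = -0.19828 / -0.99637 = 0.19900 → 19.90% B-10, 80.10% B-11.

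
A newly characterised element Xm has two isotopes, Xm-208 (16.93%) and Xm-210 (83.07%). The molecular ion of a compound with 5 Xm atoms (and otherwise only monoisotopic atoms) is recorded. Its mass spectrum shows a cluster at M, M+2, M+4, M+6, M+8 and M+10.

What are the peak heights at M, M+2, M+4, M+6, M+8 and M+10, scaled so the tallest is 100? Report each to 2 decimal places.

0.03 : 0.85 : 8.31 : 40.76 : 100.00 : 98.13

Expanding (0.1693 + 0.8307)^5:
P(M) = 0.1693^5 = 0.000139
P(M+2) = 5 × 0.1693^4 × 0.8307^1 = 0.003412
P(M+4) = 10 × 0.1693^3 × 0.8307^2 = 0.033486
P(M+6) = 10 × 0.1693^2 × 0.8307^3 = 0.164303
P(M+8) = 5 × 0.1693^1 × 0.8307^4 = 0.403092
P(M+10) = 0.8307^5 = 0.395568
The M+8 peak is largest (0.403092); scaling to 100 gives 0.03 : 0.85 : 8.31 : 40.76 : 100.00 : 98.13.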